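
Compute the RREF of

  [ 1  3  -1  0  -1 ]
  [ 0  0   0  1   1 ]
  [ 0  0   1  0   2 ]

r2 <-> r3
  [ 1  3  -1  0  -1 ]
  [ 0  0   1  0   2 ]
  [ 0  0   0  1   1 ]
r1 -> r1 + r2
  [ 1  3  0  0  1 ]
  [ 0  0  1  0  2 ]
  [ 0  0  0  1  1 ]

[[1, 3, 0, 0, 1], [0, 0, 1, 0, 2], [0, 0, 0, 1, 1]]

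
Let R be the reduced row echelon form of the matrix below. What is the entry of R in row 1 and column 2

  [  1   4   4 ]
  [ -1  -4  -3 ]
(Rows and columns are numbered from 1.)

4

R2 → R2 + R1
  [ 1  4  4 ]
  [ 0  0  1 ]
R1 → R1 − 4·R2
  [ 1  4  0 ]
  [ 0  0  1 ]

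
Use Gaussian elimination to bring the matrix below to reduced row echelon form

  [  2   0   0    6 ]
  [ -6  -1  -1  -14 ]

R1 := 1/2·R1
  [  1   0   0    3 ]
  [ -6  -1  -1  -14 ]
R2 := R2 + 6·R1
  [ 1   0   0  3 ]
  [ 0  -1  -1  4 ]
R2 := -1·R2
  [ 1  0  0   3 ]
  [ 0  1  1  -4 ]

[[1, 0, 0, 3], [0, 1, 1, -4]]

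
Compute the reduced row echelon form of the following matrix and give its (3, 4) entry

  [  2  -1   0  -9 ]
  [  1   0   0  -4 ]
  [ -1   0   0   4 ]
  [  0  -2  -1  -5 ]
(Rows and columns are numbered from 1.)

3

r1 := 1/2·r1
  [  1  -1/2   0  -9/2 ]
  [  1     0   0    -4 ]
  [ -1     0   0     4 ]
  [  0    -2  -1    -5 ]
r2 := r2 − r1
  [  1  -1/2   0  -9/2 ]
  [  0   1/2   0   1/2 ]
  [ -1     0   0     4 ]
  [  0    -2  -1    -5 ]
r3 := r3 + r1
  [ 1  -1/2   0  -9/2 ]
  [ 0   1/2   0   1/2 ]
  [ 0  -1/2   0  -1/2 ]
  [ 0    -2  -1    -5 ]
r2 := 2·r2
  [ 1  -1/2   0  -9/2 ]
  [ 0     1   0     1 ]
  [ 0  -1/2   0  -1/2 ]
  [ 0    -2  -1    -5 ]
r3 := r3 + 1/2·r2
  [ 1  -1/2   0  -9/2 ]
  [ 0     1   0     1 ]
  [ 0     0   0     0 ]
  [ 0    -2  -1    -5 ]
r4 := r4 + 2·r2
  [ 1  -1/2   0  -9/2 ]
  [ 0     1   0     1 ]
  [ 0     0   0     0 ]
  [ 0     0  -1    -3 ]
r3 <=> r4
  [ 1  -1/2   0  -9/2 ]
  [ 0     1   0     1 ]
  [ 0     0  -1    -3 ]
  [ 0     0   0     0 ]
r3 := -1·r3
  [ 1  -1/2  0  -9/2 ]
  [ 0     1  0     1 ]
  [ 0     0  1     3 ]
  [ 0     0  0     0 ]
r1 := r1 + 1/2·r2
  [ 1  0  0  -4 ]
  [ 0  1  0   1 ]
  [ 0  0  1   3 ]
  [ 0  0  0   0 ]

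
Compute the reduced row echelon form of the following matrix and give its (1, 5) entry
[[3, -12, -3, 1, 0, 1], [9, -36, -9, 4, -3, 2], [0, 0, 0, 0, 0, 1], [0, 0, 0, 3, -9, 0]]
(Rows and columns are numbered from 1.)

Multiply ρ1 by 1/3.
  [ 1   -4  -1  1/3   0  1/3 ]
  [ 9  -36  -9    4  -3    2 ]
  [ 0    0   0    0   0    1 ]
  [ 0    0   0    3  -9    0 ]
Subtract 9 times ρ1 from ρ2.
  [ 1  -4  -1  1/3   0  1/3 ]
  [ 0   0   0    1  -3   -1 ]
  [ 0   0   0    0   0    1 ]
  [ 0   0   0    3  -9    0 ]
Subtract 3 times ρ2 from ρ4.
  [ 1  -4  -1  1/3   0  1/3 ]
  [ 0   0   0    1  -3   -1 ]
  [ 0   0   0    0   0    1 ]
  [ 0   0   0    0   0    3 ]
Subtract 3 times ρ3 from ρ4.
  [ 1  -4  -1  1/3   0  1/3 ]
  [ 0   0   0    1  -3   -1 ]
  [ 0   0   0    0   0    1 ]
  [ 0   0   0    0   0    0 ]
Add ρ3 to ρ2.
  [ 1  -4  -1  1/3   0  1/3 ]
  [ 0   0   0    1  -3    0 ]
  [ 0   0   0    0   0    1 ]
  [ 0   0   0    0   0    0 ]
Subtract 1/3 times ρ3 from ρ1.
  [ 1  -4  -1  1/3   0  0 ]
  [ 0   0   0    1  -3  0 ]
  [ 0   0   0    0   0  1 ]
  [ 0   0   0    0   0  0 ]
Subtract 1/3 times ρ2 from ρ1.
  [ 1  -4  -1  0   1  0 ]
  [ 0   0   0  1  -3  0 ]
  [ 0   0   0  0   0  1 ]
  [ 0   0   0  0   0  0 ]

1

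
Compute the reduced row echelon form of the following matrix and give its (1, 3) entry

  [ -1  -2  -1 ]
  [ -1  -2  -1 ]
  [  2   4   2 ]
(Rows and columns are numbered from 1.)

1

Multiply R1 by -1.
  [  1   2   1 ]
  [ -1  -2  -1 ]
  [  2   4   2 ]
Add R1 to R2.
  [ 1  2  1 ]
  [ 0  0  0 ]
  [ 2  4  2 ]
Subtract 2 times R1 from R3.
  [ 1  2  1 ]
  [ 0  0  0 ]
  [ 0  0  0 ]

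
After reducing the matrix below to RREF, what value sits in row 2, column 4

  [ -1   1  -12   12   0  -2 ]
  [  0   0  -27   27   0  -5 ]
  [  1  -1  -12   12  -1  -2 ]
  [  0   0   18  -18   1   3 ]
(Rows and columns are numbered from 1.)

Multiply R1 by -1.
  [ 1  -1   12  -12   0   2 ]
  [ 0   0  -27   27   0  -5 ]
  [ 1  -1  -12   12  -1  -2 ]
  [ 0   0   18  -18   1   3 ]
Subtract R1 from R3.
  [ 1  -1   12  -12   0   2 ]
  [ 0   0  -27   27   0  -5 ]
  [ 0   0  -24   24  -1  -4 ]
  [ 0   0   18  -18   1   3 ]
Multiply R2 by -1/27.
  [ 1  -1   12  -12   0     2 ]
  [ 0   0    1   -1   0  5/27 ]
  [ 0   0  -24   24  -1    -4 ]
  [ 0   0   18  -18   1     3 ]
Add 24 times R2 to R3.
  [ 1  -1  12  -12   0     2 ]
  [ 0   0   1   -1   0  5/27 ]
  [ 0   0   0    0  -1   4/9 ]
  [ 0   0  18  -18   1     3 ]
Subtract 18 times R2 from R4.
  [ 1  -1  12  -12   0     2 ]
  [ 0   0   1   -1   0  5/27 ]
  [ 0   0   0    0  -1   4/9 ]
  [ 0   0   0    0   1  -1/3 ]
Multiply R3 by -1.
  [ 1  -1  12  -12  0     2 ]
  [ 0   0   1   -1  0  5/27 ]
  [ 0   0   0    0  1  -4/9 ]
  [ 0   0   0    0  1  -1/3 ]
Subtract R3 from R4.
  [ 1  -1  12  -12  0     2 ]
  [ 0   0   1   -1  0  5/27 ]
  [ 0   0   0    0  1  -4/9 ]
  [ 0   0   0    0  0   1/9 ]
Multiply R4 by 9.
  [ 1  -1  12  -12  0     2 ]
  [ 0   0   1   -1  0  5/27 ]
  [ 0   0   0    0  1  -4/9 ]
  [ 0   0   0    0  0     1 ]
Add 4/9 times R4 to R3.
  [ 1  -1  12  -12  0     2 ]
  [ 0   0   1   -1  0  5/27 ]
  [ 0   0   0    0  1     0 ]
  [ 0   0   0    0  0     1 ]
Subtract 5/27 times R4 from R2.
  [ 1  -1  12  -12  0  2 ]
  [ 0   0   1   -1  0  0 ]
  [ 0   0   0    0  1  0 ]
  [ 0   0   0    0  0  1 ]
Subtract 2 times R4 from R1.
  [ 1  -1  12  -12  0  0 ]
  [ 0   0   1   -1  0  0 ]
  [ 0   0   0    0  1  0 ]
  [ 0   0   0    0  0  1 ]
Subtract 12 times R2 from R1.
  [ 1  -1  0   0  0  0 ]
  [ 0   0  1  -1  0  0 ]
  [ 0   0  0   0  1  0 ]
  [ 0   0  0   0  0  1 ]

-1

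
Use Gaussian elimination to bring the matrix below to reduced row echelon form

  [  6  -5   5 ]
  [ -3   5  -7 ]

[[1, 0, -2/3], [0, 1, -9/5]]

Multiply r1 by 1/6.
Add 3 times r1 to r2.
Multiply r2 by 2/5.
Add 5/6 times r2 to r1.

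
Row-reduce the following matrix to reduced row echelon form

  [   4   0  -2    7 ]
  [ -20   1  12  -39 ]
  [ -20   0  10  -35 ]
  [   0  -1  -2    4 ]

R1 -> 1/4·R1
R2 -> R2 + 20·R1
R3 -> R3 + 20·R1
R4 -> R4 + R2

[[1, 0, -1/2, 7/4], [0, 1, 2, -4], [0, 0, 0, 0], [0, 0, 0, 0]]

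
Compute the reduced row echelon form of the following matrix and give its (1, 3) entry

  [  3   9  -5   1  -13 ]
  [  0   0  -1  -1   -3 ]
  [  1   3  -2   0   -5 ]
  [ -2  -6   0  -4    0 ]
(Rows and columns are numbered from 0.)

R1 -> 1/3·R1
R3 -> R3 − R1
R4 -> R4 + 2·R1
R2 -> -1·R2
R3 -> R3 + 1/3·R2
R4 -> R4 + 10/3·R2
R3 -> 3·R3
R4 -> R4 − 4/3·R3
R2 -> R2 − 3·R3
R1 -> R1 + 13/3·R3
R1 -> R1 + 5/3·R2

1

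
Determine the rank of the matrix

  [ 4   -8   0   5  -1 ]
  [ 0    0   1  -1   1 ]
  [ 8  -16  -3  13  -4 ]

ρ1 := 1/4·ρ1
ρ3 := ρ3 − 8·ρ1
ρ3 := ρ3 + 3·ρ2
ρ2 := ρ2 − ρ3
ρ1 := ρ1 + 1/4·ρ3
The reduced form has 3 nonzero rows.

rank = 3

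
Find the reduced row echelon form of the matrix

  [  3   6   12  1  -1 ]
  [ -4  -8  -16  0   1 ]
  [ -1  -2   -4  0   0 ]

r1 -> 1/3·r1
  [  1   2    4  1/3  -1/3 ]
  [ -4  -8  -16    0     1 ]
  [ -1  -2   -4    0     0 ]
r2 -> r2 + 4·r1
  [  1   2   4  1/3  -1/3 ]
  [  0   0   0  4/3  -1/3 ]
  [ -1  -2  -4    0     0 ]
r3 -> r3 + r1
  [ 1  2  4  1/3  -1/3 ]
  [ 0  0  0  4/3  -1/3 ]
  [ 0  0  0  1/3  -1/3 ]
r2 -> 3/4·r2
  [ 1  2  4  1/3  -1/3 ]
  [ 0  0  0    1  -1/4 ]
  [ 0  0  0  1/3  -1/3 ]
r3 -> r3 − 1/3·r2
  [ 1  2  4  1/3  -1/3 ]
  [ 0  0  0    1  -1/4 ]
  [ 0  0  0    0  -1/4 ]
r3 -> -4·r3
  [ 1  2  4  1/3  -1/3 ]
  [ 0  0  0    1  -1/4 ]
  [ 0  0  0    0     1 ]
r2 -> r2 + 1/4·r3
  [ 1  2  4  1/3  -1/3 ]
  [ 0  0  0    1     0 ]
  [ 0  0  0    0     1 ]
r1 -> r1 + 1/3·r3
  [ 1  2  4  1/3  0 ]
  [ 0  0  0    1  0 ]
  [ 0  0  0    0  1 ]
r1 -> r1 − 1/3·r2
  [ 1  2  4  0  0 ]
  [ 0  0  0  1  0 ]
  [ 0  0  0  0  1 ]

[[1, 2, 4, 0, 0], [0, 0, 0, 1, 0], [0, 0, 0, 0, 1]]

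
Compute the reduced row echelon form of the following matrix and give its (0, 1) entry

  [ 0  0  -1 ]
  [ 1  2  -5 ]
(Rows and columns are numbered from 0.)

r1 <=> r2
  [ 1  2  -5 ]
  [ 0  0  -1 ]
r2 := -1·r2
  [ 1  2  -5 ]
  [ 0  0   1 ]
r1 := r1 + 5·r2
  [ 1  2  0 ]
  [ 0  0  1 ]

2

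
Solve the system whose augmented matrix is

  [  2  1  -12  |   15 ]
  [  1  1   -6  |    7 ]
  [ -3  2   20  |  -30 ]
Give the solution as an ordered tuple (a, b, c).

R1 := 1/2·R1
  [  1  1/2  -6  |  15/2 ]
  [  1    1  -6  |     7 ]
  [ -3    2  20  |   -30 ]
R2 := R2 − R1
  [  1  1/2  -6  |  15/2 ]
  [  0  1/2   0  |  -1/2 ]
  [ -3    2  20  |   -30 ]
R3 := R3 + 3·R1
  [ 1  1/2  -6  |   15/2 ]
  [ 0  1/2   0  |   -1/2 ]
  [ 0  7/2   2  |  -15/2 ]
R2 := 2·R2
  [ 1  1/2  -6  |   15/2 ]
  [ 0    1   0  |     -1 ]
  [ 0  7/2   2  |  -15/2 ]
R3 := R3 − 7/2·R2
  [ 1  1/2  -6  |  15/2 ]
  [ 0    1   0  |    -1 ]
  [ 0    0   2  |    -4 ]
R3 := 1/2·R3
  [ 1  1/2  -6  |  15/2 ]
  [ 0    1   0  |    -1 ]
  [ 0    0   1  |    -2 ]
R1 := R1 + 6·R3
  [ 1  1/2  0  |  -9/2 ]
  [ 0    1  0  |    -1 ]
  [ 0    0  1  |    -2 ]
R1 := R1 − 1/2·R2
  [ 1  0  0  |  -4 ]
  [ 0  1  0  |  -1 ]
  [ 0  0  1  |  -2 ]
Reading off the last column: a = -4, b = -1, c = -2.

(-4, -1, -2)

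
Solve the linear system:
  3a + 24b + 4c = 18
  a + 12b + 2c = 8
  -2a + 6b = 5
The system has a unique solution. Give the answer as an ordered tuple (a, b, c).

Form the augmented matrix and row-reduce:
  [  3  24  4  |  18 ]
  [  1  12  2  |   8 ]
  [ -2   6  0  |   5 ]
Multiply r1 by 1/3.
  [  1   8  4/3  |  6 ]
  [  1  12    2  |  8 ]
  [ -2   6    0  |  5 ]
Subtract r1 from r2.
  [  1  8  4/3  |  6 ]
  [  0  4  2/3  |  2 ]
  [ -2  6    0  |  5 ]
Add 2 times r1 to r3.
  [ 1   8  4/3  |   6 ]
  [ 0   4  2/3  |   2 ]
  [ 0  22  8/3  |  17 ]
Multiply r2 by 1/4.
  [ 1   8  4/3  |    6 ]
  [ 0   1  1/6  |  1/2 ]
  [ 0  22  8/3  |   17 ]
Subtract 22 times r2 from r3.
  [ 1  8  4/3  |    6 ]
  [ 0  1  1/6  |  1/2 ]
  [ 0  0   -1  |    6 ]
Multiply r3 by -1.
  [ 1  8  4/3  |    6 ]
  [ 0  1  1/6  |  1/2 ]
  [ 0  0    1  |   -6 ]
Subtract 1/6 times r3 from r2.
  [ 1  8  4/3  |    6 ]
  [ 0  1    0  |  3/2 ]
  [ 0  0    1  |   -6 ]
Subtract 4/3 times r3 from r1.
  [ 1  8  0  |   14 ]
  [ 0  1  0  |  3/2 ]
  [ 0  0  1  |   -6 ]
Subtract 8 times r2 from r1.
  [ 1  0  0  |    2 ]
  [ 0  1  0  |  3/2 ]
  [ 0  0  1  |   -6 ]
Reading off the last column: a = 2, b = 3/2, c = -6.

(2, 3/2, -6)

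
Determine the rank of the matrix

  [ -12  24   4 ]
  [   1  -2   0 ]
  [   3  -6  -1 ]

rank = 2

Multiply r1 by -1/12.
  [ 1  -2  -1/3 ]
  [ 1  -2     0 ]
  [ 3  -6    -1 ]
Subtract r1 from r2.
  [ 1  -2  -1/3 ]
  [ 0   0   1/3 ]
  [ 3  -6    -1 ]
Subtract 3 times r1 from r3.
  [ 1  -2  -1/3 ]
  [ 0   0   1/3 ]
  [ 0   0     0 ]
Multiply r2 by 3.
  [ 1  -2  -1/3 ]
  [ 0   0     1 ]
  [ 0   0     0 ]
Add 1/3 times r2 to r1.
  [ 1  -2  0 ]
  [ 0   0  1 ]
  [ 0   0  0 ]
The reduced form has 2 nonzero rows.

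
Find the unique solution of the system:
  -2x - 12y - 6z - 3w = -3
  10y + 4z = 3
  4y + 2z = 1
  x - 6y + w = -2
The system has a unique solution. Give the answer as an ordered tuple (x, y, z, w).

(3, 1/2, -1/2, -2)

Form the augmented matrix and row-reduce:
  [ -2  -12  -6  -3  |  -3 ]
  [  0   10   4   0  |   3 ]
  [  0    4   2   0  |   1 ]
  [  1   -6   0   1  |  -2 ]
ρ1 -> -1/2·ρ1
  [ 1   6  3  3/2  |  3/2 ]
  [ 0  10  4    0  |    3 ]
  [ 0   4  2    0  |    1 ]
  [ 1  -6  0    1  |   -2 ]
ρ4 -> ρ4 − ρ1
  [ 1    6   3   3/2  |   3/2 ]
  [ 0   10   4     0  |     3 ]
  [ 0    4   2     0  |     1 ]
  [ 0  -12  -3  -1/2  |  -7/2 ]
ρ2 -> 1/10·ρ2
  [ 1    6    3   3/2  |   3/2 ]
  [ 0    1  2/5     0  |  3/10 ]
  [ 0    4    2     0  |     1 ]
  [ 0  -12   -3  -1/2  |  -7/2 ]
ρ3 -> ρ3 − 4·ρ2
  [ 1    6    3   3/2  |   3/2 ]
  [ 0    1  2/5     0  |  3/10 ]
  [ 0    0  2/5     0  |  -1/5 ]
  [ 0  -12   -3  -1/2  |  -7/2 ]
ρ4 -> ρ4 + 12·ρ2
  [ 1  6    3   3/2  |   3/2 ]
  [ 0  1  2/5     0  |  3/10 ]
  [ 0  0  2/5     0  |  -1/5 ]
  [ 0  0  9/5  -1/2  |  1/10 ]
ρ3 -> 5/2·ρ3
  [ 1  6    3   3/2  |   3/2 ]
  [ 0  1  2/5     0  |  3/10 ]
  [ 0  0    1     0  |  -1/2 ]
  [ 0  0  9/5  -1/2  |  1/10 ]
ρ4 -> ρ4 − 9/5·ρ3
  [ 1  6    3   3/2  |   3/2 ]
  [ 0  1  2/5     0  |  3/10 ]
  [ 0  0    1     0  |  -1/2 ]
  [ 0  0    0  -1/2  |     1 ]
ρ4 -> -2·ρ4
  [ 1  6    3  3/2  |   3/2 ]
  [ 0  1  2/5    0  |  3/10 ]
  [ 0  0    1    0  |  -1/2 ]
  [ 0  0    0    1  |    -2 ]
ρ1 -> ρ1 − 3/2·ρ4
  [ 1  6    3  0  |   9/2 ]
  [ 0  1  2/5  0  |  3/10 ]
  [ 0  0    1  0  |  -1/2 ]
  [ 0  0    0  1  |    -2 ]
ρ2 -> ρ2 − 2/5·ρ3
  [ 1  6  3  0  |   9/2 ]
  [ 0  1  0  0  |   1/2 ]
  [ 0  0  1  0  |  -1/2 ]
  [ 0  0  0  1  |    -2 ]
ρ1 -> ρ1 − 3·ρ3
  [ 1  6  0  0  |     6 ]
  [ 0  1  0  0  |   1/2 ]
  [ 0  0  1  0  |  -1/2 ]
  [ 0  0  0  1  |    -2 ]
ρ1 -> ρ1 − 6·ρ2
  [ 1  0  0  0  |     3 ]
  [ 0  1  0  0  |   1/2 ]
  [ 0  0  1  0  |  -1/2 ]
  [ 0  0  0  1  |    -2 ]
Reading off the last column: x = 3, y = 1/2, z = -1/2, w = -2.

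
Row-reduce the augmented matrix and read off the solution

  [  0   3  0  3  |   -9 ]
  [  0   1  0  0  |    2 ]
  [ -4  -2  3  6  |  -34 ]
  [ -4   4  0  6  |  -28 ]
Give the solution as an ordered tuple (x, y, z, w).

(3/2, 2, 2, -5)

R1 <=> R3
  [ -4  -2  3  6  |  -34 ]
  [  0   1  0  0  |    2 ]
  [  0   3  0  3  |   -9 ]
  [ -4   4  0  6  |  -28 ]
R1 ← -1/4·R1
  [  1  1/2  -3/4  -3/2  |  17/2 ]
  [  0    1     0     0  |     2 ]
  [  0    3     0     3  |    -9 ]
  [ -4    4     0     6  |   -28 ]
R4 ← R4 + 4·R1
  [ 1  1/2  -3/4  -3/2  |  17/2 ]
  [ 0    1     0     0  |     2 ]
  [ 0    3     0     3  |    -9 ]
  [ 0    6    -3     0  |     6 ]
R3 ← R3 − 3·R2
  [ 1  1/2  -3/4  -3/2  |  17/2 ]
  [ 0    1     0     0  |     2 ]
  [ 0    0     0     3  |   -15 ]
  [ 0    6    -3     0  |     6 ]
R4 ← R4 − 6·R2
  [ 1  1/2  -3/4  -3/2  |  17/2 ]
  [ 0    1     0     0  |     2 ]
  [ 0    0     0     3  |   -15 ]
  [ 0    0    -3     0  |    -6 ]
R3 <=> R4
  [ 1  1/2  -3/4  -3/2  |  17/2 ]
  [ 0    1     0     0  |     2 ]
  [ 0    0    -3     0  |    -6 ]
  [ 0    0     0     3  |   -15 ]
R3 ← -1/3·R3
  [ 1  1/2  -3/4  -3/2  |  17/2 ]
  [ 0    1     0     0  |     2 ]
  [ 0    0     1     0  |     2 ]
  [ 0    0     0     3  |   -15 ]
R4 ← 1/3·R4
  [ 1  1/2  -3/4  -3/2  |  17/2 ]
  [ 0    1     0     0  |     2 ]
  [ 0    0     1     0  |     2 ]
  [ 0    0     0     1  |    -5 ]
R1 ← R1 + 3/2·R4
  [ 1  1/2  -3/4  0  |   1 ]
  [ 0    1     0  0  |   2 ]
  [ 0    0     1  0  |   2 ]
  [ 0    0     0  1  |  -5 ]
R1 ← R1 + 3/4·R3
  [ 1  1/2  0  0  |  5/2 ]
  [ 0    1  0  0  |    2 ]
  [ 0    0  1  0  |    2 ]
  [ 0    0  0  1  |   -5 ]
R1 ← R1 − 1/2·R2
  [ 1  0  0  0  |  3/2 ]
  [ 0  1  0  0  |    2 ]
  [ 0  0  1  0  |    2 ]
  [ 0  0  0  1  |   -5 ]
Reading off the last column: x = 3/2, y = 2, z = 2, w = -5.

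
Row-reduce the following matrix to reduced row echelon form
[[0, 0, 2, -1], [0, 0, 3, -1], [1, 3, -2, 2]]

R1 <=> R3
  [ 1  3  -2   2 ]
  [ 0  0   3  -1 ]
  [ 0  0   2  -1 ]
R2 := 1/3·R2
  [ 1  3  -2     2 ]
  [ 0  0   1  -1/3 ]
  [ 0  0   2    -1 ]
R3 := R3 − 2·R2
  [ 1  3  -2     2 ]
  [ 0  0   1  -1/3 ]
  [ 0  0   0  -1/3 ]
R3 := -3·R3
  [ 1  3  -2     2 ]
  [ 0  0   1  -1/3 ]
  [ 0  0   0     1 ]
R2 := R2 + 1/3·R3
  [ 1  3  -2  2 ]
  [ 0  0   1  0 ]
  [ 0  0   0  1 ]
R1 := R1 − 2·R3
  [ 1  3  -2  0 ]
  [ 0  0   1  0 ]
  [ 0  0   0  1 ]
R1 := R1 + 2·R2
  [ 1  3  0  0 ]
  [ 0  0  1  0 ]
  [ 0  0  0  1 ]

[[1, 3, 0, 0], [0, 0, 1, 0], [0, 0, 0, 1]]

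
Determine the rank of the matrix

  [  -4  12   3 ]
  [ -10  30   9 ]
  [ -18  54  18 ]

r1 := -1/4·r1
  [   1  -3  -3/4 ]
  [ -10  30     9 ]
  [ -18  54    18 ]
r2 := r2 + 10·r1
  [   1  -3  -3/4 ]
  [   0   0   3/2 ]
  [ -18  54    18 ]
r3 := r3 + 18·r1
  [ 1  -3  -3/4 ]
  [ 0   0   3/2 ]
  [ 0   0   9/2 ]
r2 := 2/3·r2
  [ 1  -3  -3/4 ]
  [ 0   0     1 ]
  [ 0   0   9/2 ]
r3 := r3 − 9/2·r2
  [ 1  -3  -3/4 ]
  [ 0   0     1 ]
  [ 0   0     0 ]
r1 := r1 + 3/4·r2
  [ 1  -3  0 ]
  [ 0   0  1 ]
  [ 0   0  0 ]
The reduced form has 2 nonzero rows.

rank = 2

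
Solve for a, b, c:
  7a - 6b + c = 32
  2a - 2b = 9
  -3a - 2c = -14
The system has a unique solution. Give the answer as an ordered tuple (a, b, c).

(4, -1/2, 1)

Form the augmented matrix and row-reduce:
  [  7  -6   1  |   32 ]
  [  2  -2   0  |    9 ]
  [ -3   0  -2  |  -14 ]
Multiply ρ1 by 1/7.
  [  1  -6/7  1/7  |  32/7 ]
  [  2    -2    0  |     9 ]
  [ -3     0   -2  |   -14 ]
Subtract 2 times ρ1 from ρ2.
  [  1  -6/7   1/7  |  32/7 ]
  [  0  -2/7  -2/7  |  -1/7 ]
  [ -3     0    -2  |   -14 ]
Add 3 times ρ1 to ρ3.
  [ 1   -6/7    1/7  |  32/7 ]
  [ 0   -2/7   -2/7  |  -1/7 ]
  [ 0  -18/7  -11/7  |  -2/7 ]
Multiply ρ2 by -7/2.
  [ 1   -6/7    1/7  |  32/7 ]
  [ 0      1      1  |   1/2 ]
  [ 0  -18/7  -11/7  |  -2/7 ]
Add 18/7 times ρ2 to ρ3.
  [ 1  -6/7  1/7  |  32/7 ]
  [ 0     1    1  |   1/2 ]
  [ 0     0    1  |     1 ]
Subtract ρ3 from ρ2.
  [ 1  -6/7  1/7  |  32/7 ]
  [ 0     1    0  |  -1/2 ]
  [ 0     0    1  |     1 ]
Subtract 1/7 times ρ3 from ρ1.
  [ 1  -6/7  0  |  31/7 ]
  [ 0     1  0  |  -1/2 ]
  [ 0     0  1  |     1 ]
Add 6/7 times ρ2 to ρ1.
  [ 1  0  0  |     4 ]
  [ 0  1  0  |  -1/2 ]
  [ 0  0  1  |     1 ]
Reading off the last column: a = 4, b = -1/2, c = 1.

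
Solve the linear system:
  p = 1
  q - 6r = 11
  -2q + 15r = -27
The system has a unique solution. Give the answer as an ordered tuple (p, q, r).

(1, 1, -5/3)

Form the augmented matrix and row-reduce:
  [ 1   0   0  |    1 ]
  [ 0   1  -6  |   11 ]
  [ 0  -2  15  |  -27 ]
ρ3 ← ρ3 + 2·ρ2
ρ3 ← 1/3·ρ3
ρ2 ← ρ2 + 6·ρ3
Reading off the last column: p = 1, q = 1, r = -5/3.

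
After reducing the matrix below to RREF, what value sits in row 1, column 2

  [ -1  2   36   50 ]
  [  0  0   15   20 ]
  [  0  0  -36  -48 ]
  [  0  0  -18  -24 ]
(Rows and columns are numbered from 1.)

Multiply r1 by -1.
  [ 1  -2  -36  -50 ]
  [ 0   0   15   20 ]
  [ 0   0  -36  -48 ]
  [ 0   0  -18  -24 ]
Multiply r2 by 1/15.
  [ 1  -2  -36  -50 ]
  [ 0   0    1  4/3 ]
  [ 0   0  -36  -48 ]
  [ 0   0  -18  -24 ]
Add 36 times r2 to r3.
  [ 1  -2  -36  -50 ]
  [ 0   0    1  4/3 ]
  [ 0   0    0    0 ]
  [ 0   0  -18  -24 ]
Add 18 times r2 to r4.
  [ 1  -2  -36  -50 ]
  [ 0   0    1  4/3 ]
  [ 0   0    0    0 ]
  [ 0   0    0    0 ]
Add 36 times r2 to r1.
  [ 1  -2  0   -2 ]
  [ 0   0  1  4/3 ]
  [ 0   0  0    0 ]
  [ 0   0  0    0 ]

-2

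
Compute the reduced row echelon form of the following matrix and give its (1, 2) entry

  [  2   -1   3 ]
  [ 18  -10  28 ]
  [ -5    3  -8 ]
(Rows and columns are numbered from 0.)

-1

R1 → 1/2·R1
  [  1  -1/2  3/2 ]
  [ 18   -10   28 ]
  [ -5     3   -8 ]
R2 → R2 − 18·R1
  [  1  -1/2  3/2 ]
  [  0    -1    1 ]
  [ -5     3   -8 ]
R3 → R3 + 5·R1
  [ 1  -1/2   3/2 ]
  [ 0    -1     1 ]
  [ 0   1/2  -1/2 ]
R2 → -1·R2
  [ 1  -1/2   3/2 ]
  [ 0     1    -1 ]
  [ 0   1/2  -1/2 ]
R3 → R3 − 1/2·R2
  [ 1  -1/2  3/2 ]
  [ 0     1   -1 ]
  [ 0     0    0 ]
R1 → R1 + 1/2·R2
  [ 1  0   1 ]
  [ 0  1  -1 ]
  [ 0  0   0 ]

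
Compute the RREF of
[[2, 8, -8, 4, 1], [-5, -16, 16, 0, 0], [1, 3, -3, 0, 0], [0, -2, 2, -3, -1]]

R1 := 1/2·R1
  [  1    4  -4   2  1/2 ]
  [ -5  -16  16   0    0 ]
  [  1    3  -3   0    0 ]
  [  0   -2   2  -3   -1 ]
R2 := R2 + 5·R1
  [ 1   4  -4   2  1/2 ]
  [ 0   4  -4  10  5/2 ]
  [ 1   3  -3   0    0 ]
  [ 0  -2   2  -3   -1 ]
R3 := R3 − R1
  [ 1   4  -4   2   1/2 ]
  [ 0   4  -4  10   5/2 ]
  [ 0  -1   1  -2  -1/2 ]
  [ 0  -2   2  -3    -1 ]
R2 := 1/4·R2
  [ 1   4  -4    2   1/2 ]
  [ 0   1  -1  5/2   5/8 ]
  [ 0  -1   1   -2  -1/2 ]
  [ 0  -2   2   -3    -1 ]
R3 := R3 + R2
  [ 1   4  -4    2  1/2 ]
  [ 0   1  -1  5/2  5/8 ]
  [ 0   0   0  1/2  1/8 ]
  [ 0  -2   2   -3   -1 ]
R4 := R4 + 2·R2
  [ 1  4  -4    2  1/2 ]
  [ 0  1  -1  5/2  5/8 ]
  [ 0  0   0  1/2  1/8 ]
  [ 0  0   0    2  1/4 ]
R3 := 2·R3
  [ 1  4  -4    2  1/2 ]
  [ 0  1  -1  5/2  5/8 ]
  [ 0  0   0    1  1/4 ]
  [ 0  0   0    2  1/4 ]
R4 := R4 − 2·R3
  [ 1  4  -4    2   1/2 ]
  [ 0  1  -1  5/2   5/8 ]
  [ 0  0   0    1   1/4 ]
  [ 0  0   0    0  -1/4 ]
R4 := -4·R4
  [ 1  4  -4    2  1/2 ]
  [ 0  1  -1  5/2  5/8 ]
  [ 0  0   0    1  1/4 ]
  [ 0  0   0    0    1 ]
R3 := R3 − 1/4·R4
  [ 1  4  -4    2  1/2 ]
  [ 0  1  -1  5/2  5/8 ]
  [ 0  0   0    1    0 ]
  [ 0  0   0    0    1 ]
R2 := R2 − 5/8·R4
  [ 1  4  -4    2  1/2 ]
  [ 0  1  -1  5/2    0 ]
  [ 0  0   0    1    0 ]
  [ 0  0   0    0    1 ]
R1 := R1 − 1/2·R4
  [ 1  4  -4    2  0 ]
  [ 0  1  -1  5/2  0 ]
  [ 0  0   0    1  0 ]
  [ 0  0   0    0  1 ]
R2 := R2 − 5/2·R3
  [ 1  4  -4  2  0 ]
  [ 0  1  -1  0  0 ]
  [ 0  0   0  1  0 ]
  [ 0  0   0  0  1 ]
R1 := R1 − 2·R3
  [ 1  4  -4  0  0 ]
  [ 0  1  -1  0  0 ]
  [ 0  0   0  1  0 ]
  [ 0  0   0  0  1 ]
R1 := R1 − 4·R2
  [ 1  0   0  0  0 ]
  [ 0  1  -1  0  0 ]
  [ 0  0   0  1  0 ]
  [ 0  0   0  0  1 ]

[[1, 0, 0, 0, 0], [0, 1, -1, 0, 0], [0, 0, 0, 1, 0], [0, 0, 0, 0, 1]]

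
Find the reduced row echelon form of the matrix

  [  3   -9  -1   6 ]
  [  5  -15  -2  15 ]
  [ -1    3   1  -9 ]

[[1, -3, 0, 0], [0, 0, 1, 0], [0, 0, 0, 1]]

R1 -> 1/3·R1
  [  1   -3  -1/3   2 ]
  [  5  -15    -2  15 ]
  [ -1    3     1  -9 ]
R2 -> R2 − 5·R1
  [  1  -3  -1/3   2 ]
  [  0   0  -1/3   5 ]
  [ -1   3     1  -9 ]
R3 -> R3 + R1
  [ 1  -3  -1/3   2 ]
  [ 0   0  -1/3   5 ]
  [ 0   0   2/3  -7 ]
R2 -> -3·R2
  [ 1  -3  -1/3    2 ]
  [ 0   0     1  -15 ]
  [ 0   0   2/3   -7 ]
R3 -> R3 − 2/3·R2
  [ 1  -3  -1/3    2 ]
  [ 0   0     1  -15 ]
  [ 0   0     0    3 ]
R3 -> 1/3·R3
  [ 1  -3  -1/3    2 ]
  [ 0   0     1  -15 ]
  [ 0   0     0    1 ]
R2 -> R2 + 15·R3
  [ 1  -3  -1/3  2 ]
  [ 0   0     1  0 ]
  [ 0   0     0  1 ]
R1 -> R1 − 2·R3
  [ 1  -3  -1/3  0 ]
  [ 0   0     1  0 ]
  [ 0   0     0  1 ]
R1 -> R1 + 1/3·R2
  [ 1  -3  0  0 ]
  [ 0   0  1  0 ]
  [ 0   0  0  1 ]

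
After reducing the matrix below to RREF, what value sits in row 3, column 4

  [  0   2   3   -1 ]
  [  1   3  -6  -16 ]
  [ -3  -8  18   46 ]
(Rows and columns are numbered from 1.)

R1 ↔ R2
  [  1   3  -6  -16 ]
  [  0   2   3   -1 ]
  [ -3  -8  18   46 ]
R3 ← R3 + 3·R1
  [ 1  3  -6  -16 ]
  [ 0  2   3   -1 ]
  [ 0  1   0   -2 ]
R2 ← 1/2·R2
  [ 1  3   -6   -16 ]
  [ 0  1  3/2  -1/2 ]
  [ 0  1    0    -2 ]
R3 ← R3 − R2
  [ 1  3    -6   -16 ]
  [ 0  1   3/2  -1/2 ]
  [ 0  0  -3/2  -3/2 ]
R3 ← -2/3·R3
  [ 1  3   -6   -16 ]
  [ 0  1  3/2  -1/2 ]
  [ 0  0    1     1 ]
R2 ← R2 − 3/2·R3
  [ 1  3  -6  -16 ]
  [ 0  1   0   -2 ]
  [ 0  0   1    1 ]
R1 ← R1 + 6·R3
  [ 1  3  0  -10 ]
  [ 0  1  0   -2 ]
  [ 0  0  1    1 ]
R1 ← R1 − 3·R2
  [ 1  0  0  -4 ]
  [ 0  1  0  -2 ]
  [ 0  0  1   1 ]

1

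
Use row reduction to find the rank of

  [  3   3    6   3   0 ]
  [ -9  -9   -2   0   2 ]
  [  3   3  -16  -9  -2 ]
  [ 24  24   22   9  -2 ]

Multiply ρ1 by 1/3.
  [  1   1    2   1   0 ]
  [ -9  -9   -2   0   2 ]
  [  3   3  -16  -9  -2 ]
  [ 24  24   22   9  -2 ]
Add 9 times ρ1 to ρ2.
  [  1   1    2   1   0 ]
  [  0   0   16   9   2 ]
  [  3   3  -16  -9  -2 ]
  [ 24  24   22   9  -2 ]
Subtract 3 times ρ1 from ρ3.
  [  1   1    2    1   0 ]
  [  0   0   16    9   2 ]
  [  0   0  -22  -12  -2 ]
  [ 24  24   22    9  -2 ]
Subtract 24 times ρ1 from ρ4.
  [ 1  1    2    1   0 ]
  [ 0  0   16    9   2 ]
  [ 0  0  -22  -12  -2 ]
  [ 0  0  -26  -15  -2 ]
Multiply ρ2 by 1/16.
  [ 1  1    2     1    0 ]
  [ 0  0    1  9/16  1/8 ]
  [ 0  0  -22   -12   -2 ]
  [ 0  0  -26   -15   -2 ]
Add 22 times ρ2 to ρ3.
  [ 1  1    2     1    0 ]
  [ 0  0    1  9/16  1/8 ]
  [ 0  0    0   3/8  3/4 ]
  [ 0  0  -26   -15   -2 ]
Add 26 times ρ2 to ρ4.
  [ 1  1  2     1    0 ]
  [ 0  0  1  9/16  1/8 ]
  [ 0  0  0   3/8  3/4 ]
  [ 0  0  0  -3/8  5/4 ]
Multiply ρ3 by 8/3.
  [ 1  1  2     1    0 ]
  [ 0  0  1  9/16  1/8 ]
  [ 0  0  0     1    2 ]
  [ 0  0  0  -3/8  5/4 ]
Add 3/8 times ρ3 to ρ4.
  [ 1  1  2     1    0 ]
  [ 0  0  1  9/16  1/8 ]
  [ 0  0  0     1    2 ]
  [ 0  0  0     0    2 ]
Multiply ρ4 by 1/2.
  [ 1  1  2     1    0 ]
  [ 0  0  1  9/16  1/8 ]
  [ 0  0  0     1    2 ]
  [ 0  0  0     0    1 ]
Subtract 2 times ρ4 from ρ3.
  [ 1  1  2     1    0 ]
  [ 0  0  1  9/16  1/8 ]
  [ 0  0  0     1    0 ]
  [ 0  0  0     0    1 ]
Subtract 1/8 times ρ4 from ρ2.
  [ 1  1  2     1  0 ]
  [ 0  0  1  9/16  0 ]
  [ 0  0  0     1  0 ]
  [ 0  0  0     0  1 ]
Subtract 9/16 times ρ3 from ρ2.
  [ 1  1  2  1  0 ]
  [ 0  0  1  0  0 ]
  [ 0  0  0  1  0 ]
  [ 0  0  0  0  1 ]
Subtract ρ3 from ρ1.
  [ 1  1  2  0  0 ]
  [ 0  0  1  0  0 ]
  [ 0  0  0  1  0 ]
  [ 0  0  0  0  1 ]
Subtract 2 times ρ2 from ρ1.
  [ 1  1  0  0  0 ]
  [ 0  0  1  0  0 ]
  [ 0  0  0  1  0 ]
  [ 0  0  0  0  1 ]
The reduced form has 4 nonzero rows.

rank = 4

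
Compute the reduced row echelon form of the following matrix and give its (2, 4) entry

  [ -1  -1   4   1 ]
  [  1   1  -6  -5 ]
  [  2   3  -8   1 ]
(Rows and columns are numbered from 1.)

R1 ← -1·R1
  [ 1  1  -4  -1 ]
  [ 1  1  -6  -5 ]
  [ 2  3  -8   1 ]
R2 ← R2 − R1
  [ 1  1  -4  -1 ]
  [ 0  0  -2  -4 ]
  [ 2  3  -8   1 ]
R3 ← R3 − 2·R1
  [ 1  1  -4  -1 ]
  [ 0  0  -2  -4 ]
  [ 0  1   0   3 ]
R2 <=> R3
  [ 1  1  -4  -1 ]
  [ 0  1   0   3 ]
  [ 0  0  -2  -4 ]
R3 ← -1/2·R3
  [ 1  1  -4  -1 ]
  [ 0  1   0   3 ]
  [ 0  0   1   2 ]
R1 ← R1 + 4·R3
  [ 1  1  0  7 ]
  [ 0  1  0  3 ]
  [ 0  0  1  2 ]
R1 ← R1 − R2
  [ 1  0  0  4 ]
  [ 0  1  0  3 ]
  [ 0  0  1  2 ]

3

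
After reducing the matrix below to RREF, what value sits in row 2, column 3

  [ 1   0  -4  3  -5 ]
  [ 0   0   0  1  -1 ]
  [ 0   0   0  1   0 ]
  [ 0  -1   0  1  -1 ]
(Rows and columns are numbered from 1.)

R2 <=> R4
  [ 1   0  -4  3  -5 ]
  [ 0  -1   0  1  -1 ]
  [ 0   0   0  1   0 ]
  [ 0   0   0  1  -1 ]
R2 → -1·R2
  [ 1  0  -4   3  -5 ]
  [ 0  1   0  -1   1 ]
  [ 0  0   0   1   0 ]
  [ 0  0   0   1  -1 ]
R4 → R4 − R3
  [ 1  0  -4   3  -5 ]
  [ 0  1   0  -1   1 ]
  [ 0  0   0   1   0 ]
  [ 0  0   0   0  -1 ]
R4 → -1·R4
  [ 1  0  -4   3  -5 ]
  [ 0  1   0  -1   1 ]
  [ 0  0   0   1   0 ]
  [ 0  0   0   0   1 ]
R2 → R2 − R4
  [ 1  0  -4   3  -5 ]
  [ 0  1   0  -1   0 ]
  [ 0  0   0   1   0 ]
  [ 0  0   0   0   1 ]
R1 → R1 + 5·R4
  [ 1  0  -4   3  0 ]
  [ 0  1   0  -1  0 ]
  [ 0  0   0   1  0 ]
  [ 0  0   0   0  1 ]
R2 → R2 + R3
  [ 1  0  -4  3  0 ]
  [ 0  1   0  0  0 ]
  [ 0  0   0  1  0 ]
  [ 0  0   0  0  1 ]
R1 → R1 − 3·R3
  [ 1  0  -4  0  0 ]
  [ 0  1   0  0  0 ]
  [ 0  0   0  1  0 ]
  [ 0  0   0  0  1 ]

0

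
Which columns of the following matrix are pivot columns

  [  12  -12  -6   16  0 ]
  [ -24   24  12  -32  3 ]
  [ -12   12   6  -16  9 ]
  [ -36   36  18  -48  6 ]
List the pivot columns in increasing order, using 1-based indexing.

1, 5

R1 -> 1/12·R1
  [   1  -1  -1/2  4/3  0 ]
  [ -24  24    12  -32  3 ]
  [ -12  12     6  -16  9 ]
  [ -36  36    18  -48  6 ]
R2 -> R2 + 24·R1
  [   1  -1  -1/2  4/3  0 ]
  [   0   0     0    0  3 ]
  [ -12  12     6  -16  9 ]
  [ -36  36    18  -48  6 ]
R3 -> R3 + 12·R1
  [   1  -1  -1/2  4/3  0 ]
  [   0   0     0    0  3 ]
  [   0   0     0    0  9 ]
  [ -36  36    18  -48  6 ]
R4 -> R4 + 36·R1
  [ 1  -1  -1/2  4/3  0 ]
  [ 0   0     0    0  3 ]
  [ 0   0     0    0  9 ]
  [ 0   0     0    0  6 ]
R2 -> 1/3·R2
  [ 1  -1  -1/2  4/3  0 ]
  [ 0   0     0    0  1 ]
  [ 0   0     0    0  9 ]
  [ 0   0     0    0  6 ]
R3 -> R3 − 9·R2
  [ 1  -1  -1/2  4/3  0 ]
  [ 0   0     0    0  1 ]
  [ 0   0     0    0  0 ]
  [ 0   0     0    0  6 ]
R4 -> R4 − 6·R2
  [ 1  -1  -1/2  4/3  0 ]
  [ 0   0     0    0  1 ]
  [ 0   0     0    0  0 ]
  [ 0   0     0    0  0 ]
Pivot columns are the columns containing a leading 1.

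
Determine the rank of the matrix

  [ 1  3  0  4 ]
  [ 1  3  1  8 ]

Subtract ρ1 from ρ2.
The reduced form has 2 nonzero rows.

rank = 2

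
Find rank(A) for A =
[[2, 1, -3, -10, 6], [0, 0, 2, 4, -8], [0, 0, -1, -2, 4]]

rank = 2

Multiply r1 by 1/2.
  [ 1  1/2  -3/2  -5   3 ]
  [ 0    0     2   4  -8 ]
  [ 0    0    -1  -2   4 ]
Multiply r2 by 1/2.
  [ 1  1/2  -3/2  -5   3 ]
  [ 0    0     1   2  -4 ]
  [ 0    0    -1  -2   4 ]
Add r2 to r3.
  [ 1  1/2  -3/2  -5   3 ]
  [ 0    0     1   2  -4 ]
  [ 0    0     0   0   0 ]
Add 3/2 times r2 to r1.
  [ 1  1/2  0  -2  -3 ]
  [ 0    0  1   2  -4 ]
  [ 0    0  0   0   0 ]
The reduced form has 2 nonzero rows.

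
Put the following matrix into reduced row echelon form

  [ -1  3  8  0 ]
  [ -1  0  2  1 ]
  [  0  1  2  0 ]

Multiply R1 by -1.
Add R1 to R2.
Multiply R2 by -1/3.
Subtract R2 from R3.
Multiply R3 by 3.
Add 1/3 times R3 to R2.
Add 3 times R2 to R1.

[[1, 0, -2, 0], [0, 1, 2, 0], [0, 0, 0, 1]]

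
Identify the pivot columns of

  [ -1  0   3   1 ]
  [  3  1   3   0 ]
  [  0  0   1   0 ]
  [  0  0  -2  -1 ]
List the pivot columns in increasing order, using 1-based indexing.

ρ1 -> -1·ρ1
  [ 1  0  -3  -1 ]
  [ 3  1   3   0 ]
  [ 0  0   1   0 ]
  [ 0  0  -2  -1 ]
ρ2 -> ρ2 − 3·ρ1
  [ 1  0  -3  -1 ]
  [ 0  1  12   3 ]
  [ 0  0   1   0 ]
  [ 0  0  -2  -1 ]
ρ4 -> ρ4 + 2·ρ3
  [ 1  0  -3  -1 ]
  [ 0  1  12   3 ]
  [ 0  0   1   0 ]
  [ 0  0   0  -1 ]
ρ4 -> -1·ρ4
  [ 1  0  -3  -1 ]
  [ 0  1  12   3 ]
  [ 0  0   1   0 ]
  [ 0  0   0   1 ]
ρ2 -> ρ2 − 3·ρ4
  [ 1  0  -3  -1 ]
  [ 0  1  12   0 ]
  [ 0  0   1   0 ]
  [ 0  0   0   1 ]
ρ1 -> ρ1 + ρ4
  [ 1  0  -3  0 ]
  [ 0  1  12  0 ]
  [ 0  0   1  0 ]
  [ 0  0   0  1 ]
ρ2 -> ρ2 − 12·ρ3
  [ 1  0  -3  0 ]
  [ 0  1   0  0 ]
  [ 0  0   1  0 ]
  [ 0  0   0  1 ]
ρ1 -> ρ1 + 3·ρ3
  [ 1  0  0  0 ]
  [ 0  1  0  0 ]
  [ 0  0  1  0 ]
  [ 0  0  0  1 ]
Pivot columns are the columns containing a leading 1.

1, 2, 3, 4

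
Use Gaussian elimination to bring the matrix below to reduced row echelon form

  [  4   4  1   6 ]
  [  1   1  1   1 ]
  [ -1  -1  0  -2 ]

[[1, 1, 0, 0], [0, 0, 1, 0], [0, 0, 0, 1]]

r1 → 1/4·r1
r2 → r2 − r1
r3 → r3 + r1
r2 → 4/3·r2
r3 → r3 − 1/4·r2
r3 → -3·r3
r2 → r2 + 2/3·r3
r1 → r1 − 3/2·r3
r1 → r1 − 1/4·r2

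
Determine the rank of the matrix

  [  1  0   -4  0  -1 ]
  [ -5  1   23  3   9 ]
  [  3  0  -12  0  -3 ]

r2 ← r2 + 5·r1
  [ 1  0   -4  0  -1 ]
  [ 0  1    3  3   4 ]
  [ 3  0  -12  0  -3 ]
r3 ← r3 − 3·r1
  [ 1  0  -4  0  -1 ]
  [ 0  1   3  3   4 ]
  [ 0  0   0  0   0 ]
The reduced form has 2 nonzero rows.

rank = 2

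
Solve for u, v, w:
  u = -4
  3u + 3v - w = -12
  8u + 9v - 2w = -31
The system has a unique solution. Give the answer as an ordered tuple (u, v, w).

Form the augmented matrix and row-reduce:
  [ 1  0   0  |   -4 ]
  [ 3  3  -1  |  -12 ]
  [ 8  9  -2  |  -31 ]
ρ2 := ρ2 − 3·ρ1
  [ 1  0   0  |   -4 ]
  [ 0  3  -1  |    0 ]
  [ 8  9  -2  |  -31 ]
ρ3 := ρ3 − 8·ρ1
  [ 1  0   0  |  -4 ]
  [ 0  3  -1  |   0 ]
  [ 0  9  -2  |   1 ]
ρ2 := 1/3·ρ2
  [ 1  0     0  |  -4 ]
  [ 0  1  -1/3  |   0 ]
  [ 0  9    -2  |   1 ]
ρ3 := ρ3 − 9·ρ2
  [ 1  0     0  |  -4 ]
  [ 0  1  -1/3  |   0 ]
  [ 0  0     1  |   1 ]
ρ2 := ρ2 + 1/3·ρ3
  [ 1  0  0  |   -4 ]
  [ 0  1  0  |  1/3 ]
  [ 0  0  1  |    1 ]
Reading off the last column: u = -4, v = 1/3, w = 1.

(-4, 1/3, 1)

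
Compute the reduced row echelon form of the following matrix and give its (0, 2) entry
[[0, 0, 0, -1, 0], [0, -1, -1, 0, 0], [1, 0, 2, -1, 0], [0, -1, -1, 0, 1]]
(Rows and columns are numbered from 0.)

Swap R1 and R3.
  [ 1   0   2  -1  0 ]
  [ 0  -1  -1   0  0 ]
  [ 0   0   0  -1  0 ]
  [ 0  -1  -1   0  1 ]
Multiply R2 by -1.
  [ 1   0   2  -1  0 ]
  [ 0   1   1   0  0 ]
  [ 0   0   0  -1  0 ]
  [ 0  -1  -1   0  1 ]
Add R2 to R4.
  [ 1  0  2  -1  0 ]
  [ 0  1  1   0  0 ]
  [ 0  0  0  -1  0 ]
  [ 0  0  0   0  1 ]
Multiply R3 by -1.
  [ 1  0  2  -1  0 ]
  [ 0  1  1   0  0 ]
  [ 0  0  0   1  0 ]
  [ 0  0  0   0  1 ]
Add R3 to R1.
  [ 1  0  2  0  0 ]
  [ 0  1  1  0  0 ]
  [ 0  0  0  1  0 ]
  [ 0  0  0  0  1 ]

2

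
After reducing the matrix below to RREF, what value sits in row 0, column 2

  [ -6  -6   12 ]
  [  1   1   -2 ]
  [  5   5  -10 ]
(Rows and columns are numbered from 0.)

Multiply r1 by -1/6.
  [ 1  1   -2 ]
  [ 1  1   -2 ]
  [ 5  5  -10 ]
Subtract r1 from r2.
  [ 1  1   -2 ]
  [ 0  0    0 ]
  [ 5  5  -10 ]
Subtract 5 times r1 from r3.
  [ 1  1  -2 ]
  [ 0  0   0 ]
  [ 0  0   0 ]

-2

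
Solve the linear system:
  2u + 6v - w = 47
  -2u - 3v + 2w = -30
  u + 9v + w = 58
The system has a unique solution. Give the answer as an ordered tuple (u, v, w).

Form the augmented matrix and row-reduce:
  [  2   6  -1  |   47 ]
  [ -2  -3   2  |  -30 ]
  [  1   9   1  |   58 ]
R1 := 1/2·R1
  [  1   3  -1/2  |  47/2 ]
  [ -2  -3     2  |   -30 ]
  [  1   9     1  |    58 ]
R2 := R2 + 2·R1
  [ 1  3  -1/2  |  47/2 ]
  [ 0  3     1  |    17 ]
  [ 1  9     1  |    58 ]
R3 := R3 − R1
  [ 1  3  -1/2  |  47/2 ]
  [ 0  3     1  |    17 ]
  [ 0  6   3/2  |  69/2 ]
R2 := 1/3·R2
  [ 1  3  -1/2  |  47/2 ]
  [ 0  1   1/3  |  17/3 ]
  [ 0  6   3/2  |  69/2 ]
R3 := R3 − 6·R2
  [ 1  3  -1/2  |  47/2 ]
  [ 0  1   1/3  |  17/3 ]
  [ 0  0  -1/2  |   1/2 ]
R3 := -2·R3
  [ 1  3  -1/2  |  47/2 ]
  [ 0  1   1/3  |  17/3 ]
  [ 0  0     1  |    -1 ]
R2 := R2 − 1/3·R3
  [ 1  3  -1/2  |  47/2 ]
  [ 0  1     0  |     6 ]
  [ 0  0     1  |    -1 ]
R1 := R1 + 1/2·R3
  [ 1  3  0  |  23 ]
  [ 0  1  0  |   6 ]
  [ 0  0  1  |  -1 ]
R1 := R1 − 3·R2
  [ 1  0  0  |   5 ]
  [ 0  1  0  |   6 ]
  [ 0  0  1  |  -1 ]
Reading off the last column: u = 5, v = 6, w = -1.

(5, 6, -1)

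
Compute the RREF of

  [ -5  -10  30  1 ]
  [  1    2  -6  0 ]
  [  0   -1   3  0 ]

[[1, 0, 0, 0], [0, 1, -3, 0], [0, 0, 0, 1]]

Multiply ρ1 by -1/5.
  [ 1   2  -6  -1/5 ]
  [ 1   2  -6     0 ]
  [ 0  -1   3     0 ]
Subtract ρ1 from ρ2.
  [ 1   2  -6  -1/5 ]
  [ 0   0   0   1/5 ]
  [ 0  -1   3     0 ]
Swap ρ2 and ρ3.
  [ 1   2  -6  -1/5 ]
  [ 0  -1   3     0 ]
  [ 0   0   0   1/5 ]
Multiply ρ2 by -1.
  [ 1  2  -6  -1/5 ]
  [ 0  1  -3     0 ]
  [ 0  0   0   1/5 ]
Multiply ρ3 by 5.
  [ 1  2  -6  -1/5 ]
  [ 0  1  -3     0 ]
  [ 0  0   0     1 ]
Add 1/5 times ρ3 to ρ1.
  [ 1  2  -6  0 ]
  [ 0  1  -3  0 ]
  [ 0  0   0  1 ]
Subtract 2 times ρ2 from ρ1.
  [ 1  0   0  0 ]
  [ 0  1  -3  0 ]
  [ 0  0   0  1 ]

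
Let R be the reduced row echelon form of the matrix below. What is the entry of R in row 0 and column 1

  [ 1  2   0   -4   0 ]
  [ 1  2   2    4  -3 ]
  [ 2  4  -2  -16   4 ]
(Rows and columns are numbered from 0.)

2

R2 → R2 − R1
  [ 1  2   0   -4   0 ]
  [ 0  0   2    8  -3 ]
  [ 2  4  -2  -16   4 ]
R3 → R3 − 2·R1
  [ 1  2   0  -4   0 ]
  [ 0  0   2   8  -3 ]
  [ 0  0  -2  -8   4 ]
R2 → 1/2·R2
  [ 1  2   0  -4     0 ]
  [ 0  0   1   4  -3/2 ]
  [ 0  0  -2  -8     4 ]
R3 → R3 + 2·R2
  [ 1  2  0  -4     0 ]
  [ 0  0  1   4  -3/2 ]
  [ 0  0  0   0     1 ]
R2 → R2 + 3/2·R3
  [ 1  2  0  -4  0 ]
  [ 0  0  1   4  0 ]
  [ 0  0  0   0  1 ]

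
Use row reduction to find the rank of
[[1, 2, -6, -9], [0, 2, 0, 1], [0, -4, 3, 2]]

rank = 3

R2 ← 1/2·R2
  [ 1   2  -6   -9 ]
  [ 0   1   0  1/2 ]
  [ 0  -4   3    2 ]
R3 ← R3 + 4·R2
  [ 1  2  -6   -9 ]
  [ 0  1   0  1/2 ]
  [ 0  0   3    4 ]
R3 ← 1/3·R3
  [ 1  2  -6   -9 ]
  [ 0  1   0  1/2 ]
  [ 0  0   1  4/3 ]
R1 ← R1 + 6·R3
  [ 1  2  0   -1 ]
  [ 0  1  0  1/2 ]
  [ 0  0  1  4/3 ]
R1 ← R1 − 2·R2
  [ 1  0  0   -2 ]
  [ 0  1  0  1/2 ]
  [ 0  0  1  4/3 ]
The reduced form has 3 nonzero rows.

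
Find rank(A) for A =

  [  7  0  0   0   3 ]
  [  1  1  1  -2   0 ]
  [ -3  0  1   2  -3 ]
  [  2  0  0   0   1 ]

R1 -> 1/7·R1
  [  1  0  0   0  3/7 ]
  [  1  1  1  -2    0 ]
  [ -3  0  1   2   -3 ]
  [  2  0  0   0    1 ]
R2 -> R2 − R1
  [  1  0  0   0   3/7 ]
  [  0  1  1  -2  -3/7 ]
  [ -3  0  1   2    -3 ]
  [  2  0  0   0     1 ]
R3 -> R3 + 3·R1
  [ 1  0  0   0    3/7 ]
  [ 0  1  1  -2   -3/7 ]
  [ 0  0  1   2  -12/7 ]
  [ 2  0  0   0      1 ]
R4 -> R4 − 2·R1
  [ 1  0  0   0    3/7 ]
  [ 0  1  1  -2   -3/7 ]
  [ 0  0  1   2  -12/7 ]
  [ 0  0  0   0    1/7 ]
R4 -> 7·R4
  [ 1  0  0   0    3/7 ]
  [ 0  1  1  -2   -3/7 ]
  [ 0  0  1   2  -12/7 ]
  [ 0  0  0   0      1 ]
R3 -> R3 + 12/7·R4
  [ 1  0  0   0   3/7 ]
  [ 0  1  1  -2  -3/7 ]
  [ 0  0  1   2     0 ]
  [ 0  0  0   0     1 ]
R2 -> R2 + 3/7·R4
  [ 1  0  0   0  3/7 ]
  [ 0  1  1  -2    0 ]
  [ 0  0  1   2    0 ]
  [ 0  0  0   0    1 ]
R1 -> R1 − 3/7·R4
  [ 1  0  0   0  0 ]
  [ 0  1  1  -2  0 ]
  [ 0  0  1   2  0 ]
  [ 0  0  0   0  1 ]
R2 -> R2 − R3
  [ 1  0  0   0  0 ]
  [ 0  1  0  -4  0 ]
  [ 0  0  1   2  0 ]
  [ 0  0  0   0  1 ]
The reduced form has 4 nonzero rows.

rank = 4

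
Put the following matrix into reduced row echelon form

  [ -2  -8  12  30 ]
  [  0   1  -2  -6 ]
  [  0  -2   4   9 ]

[[1, 0, 2, 0], [0, 1, -2, 0], [0, 0, 0, 1]]

R1 ← -1/2·R1
  [ 1   4  -6  -15 ]
  [ 0   1  -2   -6 ]
  [ 0  -2   4    9 ]
R3 ← R3 + 2·R2
  [ 1  4  -6  -15 ]
  [ 0  1  -2   -6 ]
  [ 0  0   0   -3 ]
R3 ← -1/3·R3
  [ 1  4  -6  -15 ]
  [ 0  1  -2   -6 ]
  [ 0  0   0    1 ]
R2 ← R2 + 6·R3
  [ 1  4  -6  -15 ]
  [ 0  1  -2    0 ]
  [ 0  0   0    1 ]
R1 ← R1 + 15·R3
  [ 1  4  -6  0 ]
  [ 0  1  -2  0 ]
  [ 0  0   0  1 ]
R1 ← R1 − 4·R2
  [ 1  0   2  0 ]
  [ 0  1  -2  0 ]
  [ 0  0   0  1 ]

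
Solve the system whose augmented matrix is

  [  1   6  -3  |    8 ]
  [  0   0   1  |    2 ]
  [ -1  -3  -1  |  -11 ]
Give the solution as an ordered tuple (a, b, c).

(4, 5/3, 2)

ρ3 := ρ3 + ρ1
  [ 1  6  -3  |   8 ]
  [ 0  0   1  |   2 ]
  [ 0  3  -4  |  -3 ]
ρ2 <-> ρ3
  [ 1  6  -3  |   8 ]
  [ 0  3  -4  |  -3 ]
  [ 0  0   1  |   2 ]
ρ2 := 1/3·ρ2
  [ 1  6    -3  |   8 ]
  [ 0  1  -4/3  |  -1 ]
  [ 0  0     1  |   2 ]
ρ2 := ρ2 + 4/3·ρ3
  [ 1  6  -3  |    8 ]
  [ 0  1   0  |  5/3 ]
  [ 0  0   1  |    2 ]
ρ1 := ρ1 + 3·ρ3
  [ 1  6  0  |   14 ]
  [ 0  1  0  |  5/3 ]
  [ 0  0  1  |    2 ]
ρ1 := ρ1 − 6·ρ2
  [ 1  0  0  |    4 ]
  [ 0  1  0  |  5/3 ]
  [ 0  0  1  |    2 ]
Reading off the last column: a = 4, b = 5/3, c = 2.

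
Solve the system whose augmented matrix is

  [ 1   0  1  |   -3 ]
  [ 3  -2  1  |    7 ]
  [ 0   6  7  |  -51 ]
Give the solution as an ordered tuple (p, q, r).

R2 ← R2 − 3·R1
R2 ← -1/2·R2
R3 ← R3 − 6·R2
R2 ← R2 − R3
R1 ← R1 − R3
Reading off the last column: p = 0, q = -5, r = -3.

(0, -5, -3)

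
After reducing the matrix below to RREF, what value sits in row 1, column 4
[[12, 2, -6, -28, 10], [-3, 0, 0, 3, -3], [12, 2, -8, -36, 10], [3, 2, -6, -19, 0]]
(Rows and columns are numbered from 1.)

-1

r1 ← 1/12·r1
r2 ← r2 + 3·r1
r3 ← r3 − 12·r1
r4 ← r4 − 3·r1
r2 ← 2·r2
r4 ← r4 − 3/2·r2
r3 ← -1/2·r3
r4 ← -1·r4
r2 ← r2 + r4
r1 ← r1 − 5/6·r4
r2 ← r2 + 3·r3
r1 ← r1 + 1/2·r3
r1 ← r1 − 1/6·r2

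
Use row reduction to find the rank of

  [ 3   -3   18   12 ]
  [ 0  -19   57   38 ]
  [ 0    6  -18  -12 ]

rank = 2

r1 ← 1/3·r1
  [ 1   -1    6    4 ]
  [ 0  -19   57   38 ]
  [ 0    6  -18  -12 ]
r2 ← -1/19·r2
  [ 1  -1    6    4 ]
  [ 0   1   -3   -2 ]
  [ 0   6  -18  -12 ]
r3 ← r3 − 6·r2
  [ 1  -1   6   4 ]
  [ 0   1  -3  -2 ]
  [ 0   0   0   0 ]
r1 ← r1 + r2
  [ 1  0   3   2 ]
  [ 0  1  -3  -2 ]
  [ 0  0   0   0 ]
The reduced form has 2 nonzero rows.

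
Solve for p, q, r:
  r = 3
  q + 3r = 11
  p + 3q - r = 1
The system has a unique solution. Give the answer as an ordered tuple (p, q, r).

Form the augmented matrix and row-reduce:
  [ 0  0   1  |   3 ]
  [ 0  1   3  |  11 ]
  [ 1  3  -1  |   1 ]
ρ1 <-> ρ3
  [ 1  3  -1  |   1 ]
  [ 0  1   3  |  11 ]
  [ 0  0   1  |   3 ]
ρ2 ← ρ2 − 3·ρ3
  [ 1  3  -1  |  1 ]
  [ 0  1   0  |  2 ]
  [ 0  0   1  |  3 ]
ρ1 ← ρ1 + ρ3
  [ 1  3  0  |  4 ]
  [ 0  1  0  |  2 ]
  [ 0  0  1  |  3 ]
ρ1 ← ρ1 − 3·ρ2
  [ 1  0  0  |  -2 ]
  [ 0  1  0  |   2 ]
  [ 0  0  1  |   3 ]
Reading off the last column: p = -2, q = 2, r = 3.

(-2, 2, 3)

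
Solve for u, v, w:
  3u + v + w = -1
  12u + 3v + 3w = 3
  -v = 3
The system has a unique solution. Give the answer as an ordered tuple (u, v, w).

Form the augmented matrix and row-reduce:
  [  3   1  1  |  -1 ]
  [ 12   3  3  |   3 ]
  [  0  -1  0  |   3 ]
ρ1 → 1/3·ρ1
  [  1  1/3  1/3  |  -1/3 ]
  [ 12    3    3  |     3 ]
  [  0   -1    0  |     3 ]
ρ2 → ρ2 − 12·ρ1
  [ 1  1/3  1/3  |  -1/3 ]
  [ 0   -1   -1  |     7 ]
  [ 0   -1    0  |     3 ]
ρ2 → -1·ρ2
  [ 1  1/3  1/3  |  -1/3 ]
  [ 0    1    1  |    -7 ]
  [ 0   -1    0  |     3 ]
ρ3 → ρ3 + ρ2
  [ 1  1/3  1/3  |  -1/3 ]
  [ 0    1    1  |    -7 ]
  [ 0    0    1  |    -4 ]
ρ2 → ρ2 − ρ3
  [ 1  1/3  1/3  |  -1/3 ]
  [ 0    1    0  |    -3 ]
  [ 0    0    1  |    -4 ]
ρ1 → ρ1 − 1/3·ρ3
  [ 1  1/3  0  |   1 ]
  [ 0    1  0  |  -3 ]
  [ 0    0  1  |  -4 ]
ρ1 → ρ1 − 1/3·ρ2
  [ 1  0  0  |   2 ]
  [ 0  1  0  |  -3 ]
  [ 0  0  1  |  -4 ]
Reading off the last column: u = 2, v = -3, w = -4.

(2, -3, -4)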